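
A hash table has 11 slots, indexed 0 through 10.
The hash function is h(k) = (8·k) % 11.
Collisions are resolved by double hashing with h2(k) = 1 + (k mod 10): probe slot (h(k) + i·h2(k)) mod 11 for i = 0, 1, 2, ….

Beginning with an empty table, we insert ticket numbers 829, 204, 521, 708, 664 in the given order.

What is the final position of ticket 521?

829 hashes to 10; slot 10 is free → place at 10.
204 hashes to 4; slot 4 is free → place at 4.
521 hashes to 10, h2=2; 10 taken → place at 1.
708 hashes to 10, h2=9; 10 taken → place at 8.
664 hashes to 10, h2=5; 10,4 taken → place at 9.
Table: [—, 521, —, —, 204, —, —, —, 708, 664, 829]

1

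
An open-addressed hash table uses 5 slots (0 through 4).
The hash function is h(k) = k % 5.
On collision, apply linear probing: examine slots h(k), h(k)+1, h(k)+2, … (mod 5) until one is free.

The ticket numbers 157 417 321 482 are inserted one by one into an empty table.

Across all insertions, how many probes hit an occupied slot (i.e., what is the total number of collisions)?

3

157: h=2 -> slot 2
417: h=2, probe 2,3 -> slot 3
321: h=1 -> slot 1
482: h=2, probe 2,3,4 -> slot 4
Table: [-, 321, 157, 417, 482]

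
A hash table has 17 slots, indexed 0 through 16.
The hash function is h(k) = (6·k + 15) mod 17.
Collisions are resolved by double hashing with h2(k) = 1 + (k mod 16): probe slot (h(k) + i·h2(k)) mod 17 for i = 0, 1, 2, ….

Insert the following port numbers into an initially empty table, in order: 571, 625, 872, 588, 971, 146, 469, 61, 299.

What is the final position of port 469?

2

Insert 571: h=7, slot 7 empty → index 7.
Insert 625: h=8, slot 8 empty → index 8.
Insert 872: h=11, slot 11 empty → index 11.
Insert 588: h=7, h2=13, slot 7 occupied → index 3.
Insert 971: h=10, slot 10 empty → index 10.
Insert 146: h=7, h2=3, slots 7,10 occupied → index 13.
Insert 469: h=7, h2=6, slots 7,13 occupied → index 2.
Insert 61: h=7, h2=14, slot 7 occupied → index 4.
Insert 299: h=7, h2=12, slots 7,2 occupied → index 14.
Table: [_, _, 469, 588, 61, _, _, 571, 625, _, 971, 872, _, 146, 299, _, _]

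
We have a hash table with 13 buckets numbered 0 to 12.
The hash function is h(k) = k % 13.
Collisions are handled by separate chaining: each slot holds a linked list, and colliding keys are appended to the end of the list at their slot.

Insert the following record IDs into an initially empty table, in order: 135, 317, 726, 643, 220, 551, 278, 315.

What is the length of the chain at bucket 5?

4

135 → bucket 5
317 → bucket 5 (collision)
726 → bucket 11
643 → bucket 6
220 → bucket 12
551 → bucket 5 (collision)
278 → bucket 5 (collision)
315 → bucket 3
Final buckets:
0: -
1: -
2: -
3: 315
4: -
5: 135 -> 317 -> 551 -> 278
6: 643
7: -
8: -
9: -
10: -
11: 726
12: 220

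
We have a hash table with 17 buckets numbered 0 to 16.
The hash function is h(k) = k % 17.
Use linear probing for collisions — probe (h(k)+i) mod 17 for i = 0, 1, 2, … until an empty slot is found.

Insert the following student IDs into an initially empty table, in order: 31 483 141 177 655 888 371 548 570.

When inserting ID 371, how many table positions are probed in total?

31 hashes to 14; slot 14 is free -> place at 14.
483 hashes to 7; slot 7 is free -> place at 7.
141 hashes to 5; slot 5 is free -> place at 5.
177 hashes to 7; 7 taken -> place at 8.
655 hashes to 9; slot 9 is free -> place at 9.
888 hashes to 4; slot 4 is free -> place at 4.
371 hashes to 14; 14 taken -> place at 15.
548 hashes to 4; 4,5 taken -> place at 6.
570 hashes to 9; 9 taken -> place at 10.
Table: [_, _, _, _, 888, 141, 548, 483, 177, 655, 570, _, _, _, 31, 371, _]

2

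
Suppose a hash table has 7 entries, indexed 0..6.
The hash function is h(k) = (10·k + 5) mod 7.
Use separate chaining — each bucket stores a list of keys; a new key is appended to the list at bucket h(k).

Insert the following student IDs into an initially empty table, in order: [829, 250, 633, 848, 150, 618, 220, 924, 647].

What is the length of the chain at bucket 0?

5

829 -> bucket 0
250 -> bucket 6
633 -> bucket 0 (collision)
848 -> bucket 1
150 -> bucket 0 (collision)
618 -> bucket 4
220 -> bucket 0 (collision)
924 -> bucket 5
647 -> bucket 0 (collision)
Final buckets:
0: 829 -> 633 -> 150 -> 220 -> 647
1: 848
2: _
3: _
4: 618
5: 924
6: 250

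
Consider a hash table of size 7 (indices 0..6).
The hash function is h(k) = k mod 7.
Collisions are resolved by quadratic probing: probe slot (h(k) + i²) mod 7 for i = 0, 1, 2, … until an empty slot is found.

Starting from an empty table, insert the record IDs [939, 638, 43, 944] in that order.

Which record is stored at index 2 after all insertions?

638

939: h=1 -> slot 1
638: h=1, probe 1,2 -> slot 2
43: h=1, probe 1,2,5 -> slot 5
944: h=6 -> slot 6
Table: [_, 939, 638, _, _, 43, 944]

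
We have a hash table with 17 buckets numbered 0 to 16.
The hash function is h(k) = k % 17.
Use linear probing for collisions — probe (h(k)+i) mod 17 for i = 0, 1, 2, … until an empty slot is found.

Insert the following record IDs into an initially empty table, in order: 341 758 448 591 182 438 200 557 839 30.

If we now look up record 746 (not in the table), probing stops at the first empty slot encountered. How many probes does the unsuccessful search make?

5

Insert 341: h=1, slot 1 empty -> index 1.
Insert 758: h=10, slot 10 empty -> index 10.
Insert 448: h=6, slot 6 empty -> index 6.
Insert 591: h=13, slot 13 empty -> index 13.
Insert 182: h=12, slot 12 empty -> index 12.
Insert 438: h=13, slot 13 occupied -> index 14.
Insert 200: h=13, slots 13,14 occupied -> index 15.
Insert 557: h=13, slots 13,14,15 occupied -> index 16.
Insert 839: h=6, slot 6 occupied -> index 7.
Insert 30: h=13, slots 13,14,15,16 occupied -> index 0.
Table: [30, 341, -, -, -, -, 448, 839, -, -, 758, -, 182, 591, 438, 200, 557]
Lookup 746: h=15, probe 15,16,0,1,2 → slot 2 empty, not found.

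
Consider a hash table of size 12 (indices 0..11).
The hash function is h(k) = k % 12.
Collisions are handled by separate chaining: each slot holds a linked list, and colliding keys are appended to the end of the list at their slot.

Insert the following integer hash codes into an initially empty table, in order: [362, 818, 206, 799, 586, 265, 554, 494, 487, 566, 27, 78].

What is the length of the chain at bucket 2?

Insert 362: h=2, bucket 2 empty → new chain.
Insert 818: h=2, bucket 2 nonempty → append to chain.
Insert 206: h=2, bucket 2 nonempty → append to chain.
Insert 799: h=7, bucket 7 empty → new chain.
Insert 586: h=10, bucket 10 empty → new chain.
Insert 265: h=1, bucket 1 empty → new chain.
Insert 554: h=2, bucket 2 nonempty → append to chain.
Insert 494: h=2, bucket 2 nonempty → append to chain.
Insert 487: h=7, bucket 7 nonempty → append to chain.
Insert 566: h=2, bucket 2 nonempty → append to chain.
Insert 27: h=3, bucket 3 empty → new chain.
Insert 78: h=6, bucket 6 empty → new chain.
Final buckets:
0: _
1: 265
2: 362 -> 818 -> 206 -> 554 -> 494 -> 566
3: 27
4: _
5: _
6: 78
7: 799 -> 487
8: _
9: _
10: 586
11: _

6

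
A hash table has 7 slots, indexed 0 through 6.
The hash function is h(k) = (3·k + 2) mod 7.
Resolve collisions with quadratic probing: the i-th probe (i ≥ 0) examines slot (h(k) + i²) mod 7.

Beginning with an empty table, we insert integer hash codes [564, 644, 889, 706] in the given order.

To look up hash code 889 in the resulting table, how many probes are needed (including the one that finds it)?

Insert 564: h=0, slot 0 empty -> index 0.
Insert 644: h=2, slot 2 empty -> index 2.
Insert 889: h=2, slot 2 occupied -> index 3.
Insert 706: h=6, slot 6 empty -> index 6.
Table: [564, _, 644, 889, _, _, 706]
Lookup 889: h=2, probe 2,3 → found at 3.

2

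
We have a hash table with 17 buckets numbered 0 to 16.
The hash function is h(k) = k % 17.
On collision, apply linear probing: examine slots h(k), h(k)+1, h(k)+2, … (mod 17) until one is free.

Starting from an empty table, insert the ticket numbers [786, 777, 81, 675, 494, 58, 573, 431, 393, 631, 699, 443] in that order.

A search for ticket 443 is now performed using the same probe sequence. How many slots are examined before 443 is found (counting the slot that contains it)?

8

786 hashes to 4; slot 4 is free => place at 4.
777 hashes to 12; slot 12 is free => place at 12.
81 hashes to 13; slot 13 is free => place at 13.
675 hashes to 12; 12,13 taken => place at 14.
494 hashes to 1; slot 1 is free => place at 1.
58 hashes to 7; slot 7 is free => place at 7.
573 hashes to 12; 12,13,14 taken => place at 15.
431 hashes to 6; slot 6 is free => place at 6.
393 hashes to 2; slot 2 is free => place at 2.
631 hashes to 2; 2 taken => place at 3.
699 hashes to 2; 2,3,4 taken => place at 5.
443 hashes to 1; 1,2,3,4,5,6,7 taken => place at 8.
Table: [—, 494, 393, 631, 786, 699, 431, 58, 443, —, —, —, 777, 81, 675, 573, —]
Lookup 443: h=1, probe 1,2,3,4,5,6,7,8 → found at 8.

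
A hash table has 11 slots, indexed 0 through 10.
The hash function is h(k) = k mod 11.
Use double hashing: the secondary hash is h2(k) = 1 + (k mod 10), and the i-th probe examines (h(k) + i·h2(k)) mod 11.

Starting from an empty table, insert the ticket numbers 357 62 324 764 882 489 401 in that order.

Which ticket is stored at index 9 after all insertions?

401

Insert 357: h=5, slot 5 empty => index 5.
Insert 62: h=7, slot 7 empty => index 7.
Insert 324: h=5, h2=5, slot 5 occupied => index 10.
Insert 764: h=5, h2=5, slots 5,10 occupied => index 4.
Insert 882: h=2, slot 2 empty => index 2.
Insert 489: h=5, h2=10, slots 5,4 occupied => index 3.
Insert 401: h=5, h2=2, slots 5,7 occupied => index 9.
Table: [_, _, 882, 489, 764, 357, _, 62, _, 401, 324]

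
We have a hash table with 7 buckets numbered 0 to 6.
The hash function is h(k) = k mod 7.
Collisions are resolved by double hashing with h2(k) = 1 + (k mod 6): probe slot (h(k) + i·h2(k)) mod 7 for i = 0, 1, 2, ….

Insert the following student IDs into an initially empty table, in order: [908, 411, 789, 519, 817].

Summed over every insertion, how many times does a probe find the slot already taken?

4

908: h=5 -> slot 5
411: h=5, h2=4, probe 5,2 -> slot 2
789: h=5, h2=4, probe 5,2,6 -> slot 6
519: h=1 -> slot 1
817: h=5, h2=2, probe 5,0 -> slot 0
Table: [817, 519, 411, _, _, 908, 789]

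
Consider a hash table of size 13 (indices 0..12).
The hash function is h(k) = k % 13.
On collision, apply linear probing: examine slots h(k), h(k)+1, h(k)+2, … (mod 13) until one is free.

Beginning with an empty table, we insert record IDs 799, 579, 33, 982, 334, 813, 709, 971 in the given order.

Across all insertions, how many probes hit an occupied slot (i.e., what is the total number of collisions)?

Insert 799: h=6, slot 6 empty => index 6.
Insert 579: h=7, slot 7 empty => index 7.
Insert 33: h=7, slot 7 occupied => index 8.
Insert 982: h=7, slots 7,8 occupied => index 9.
Insert 334: h=9, slot 9 occupied => index 10.
Insert 813: h=7, slots 7,8,9,10 occupied => index 11.
Insert 709: h=7, slots 7,8,9,10,11 occupied => index 12.
Insert 971: h=9, slots 9,10,11,12 occupied => index 0.
Table: [971, _, _, _, _, _, 799, 579, 33, 982, 334, 813, 709]

17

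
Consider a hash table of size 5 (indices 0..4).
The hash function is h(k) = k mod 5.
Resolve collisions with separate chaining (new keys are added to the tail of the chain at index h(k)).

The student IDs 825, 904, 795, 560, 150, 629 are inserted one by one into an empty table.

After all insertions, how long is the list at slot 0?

4

Insert 825: h=0, bucket 0 empty → new chain.
Insert 904: h=4, bucket 4 empty → new chain.
Insert 795: h=0, bucket 0 nonempty → append to chain.
Insert 560: h=0, bucket 0 nonempty → append to chain.
Insert 150: h=0, bucket 0 nonempty → append to chain.
Insert 629: h=4, bucket 4 nonempty → append to chain.
Final buckets:
0: 825 -> 795 -> 560 -> 150
1: ∅
2: ∅
3: ∅
4: 904 -> 629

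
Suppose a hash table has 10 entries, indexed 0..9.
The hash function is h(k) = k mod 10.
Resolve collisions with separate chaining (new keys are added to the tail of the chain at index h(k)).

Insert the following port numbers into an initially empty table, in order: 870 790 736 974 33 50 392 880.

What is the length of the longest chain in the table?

4

870 -> bucket 0
790 -> bucket 0 (collision)
736 -> bucket 6
974 -> bucket 4
33 -> bucket 3
50 -> bucket 0 (collision)
392 -> bucket 2
880 -> bucket 0 (collision)
Final buckets:
0: 870 -> 790 -> 50 -> 880
1: ∅
2: 392
3: 33
4: 974
5: ∅
6: 736
7: ∅
8: ∅
9: ∅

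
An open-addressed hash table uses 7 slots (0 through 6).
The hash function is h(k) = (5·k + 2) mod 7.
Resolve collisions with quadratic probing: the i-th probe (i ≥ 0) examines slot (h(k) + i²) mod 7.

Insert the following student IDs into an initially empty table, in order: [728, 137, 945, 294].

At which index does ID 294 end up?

6

728: h=2 -> slot 2
137: h=1 -> slot 1
945: h=2, probe 2,3 -> slot 3
294: h=2, probe 2,3,6 -> slot 6
Table: [-, 137, 728, 945, -, -, 294]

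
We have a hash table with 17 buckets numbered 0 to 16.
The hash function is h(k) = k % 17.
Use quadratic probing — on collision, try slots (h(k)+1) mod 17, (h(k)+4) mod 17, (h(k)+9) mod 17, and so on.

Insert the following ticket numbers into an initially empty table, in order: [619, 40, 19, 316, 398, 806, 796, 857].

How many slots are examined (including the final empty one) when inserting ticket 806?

3

619: h=7 => slot 7
40: h=6 => slot 6
19: h=2 => slot 2
316: h=10 => slot 10
398: h=7, probe 7,8 => slot 8
806: h=7, probe 7,8,11 => slot 11
796: h=14 => slot 14
857: h=7, probe 7,8,11,16 => slot 16
Table: [., ., 19, ., ., ., 40, 619, 398, ., 316, 806, ., ., 796, ., 857]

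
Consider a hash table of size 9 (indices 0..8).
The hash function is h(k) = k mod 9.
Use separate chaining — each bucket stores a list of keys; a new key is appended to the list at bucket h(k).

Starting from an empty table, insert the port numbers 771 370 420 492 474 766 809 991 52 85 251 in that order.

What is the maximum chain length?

4

771 → bucket 6
370 → bucket 1
420 → bucket 6 (collision)
492 → bucket 6 (collision)
474 → bucket 6 (collision)
766 → bucket 1 (collision)
809 → bucket 8
991 → bucket 1 (collision)
52 → bucket 7
85 → bucket 4
251 → bucket 8 (collision)
Final buckets:
0: -
1: 370 -> 766 -> 991
2: -
3: -
4: 85
5: -
6: 771 -> 420 -> 492 -> 474
7: 52
8: 809 -> 251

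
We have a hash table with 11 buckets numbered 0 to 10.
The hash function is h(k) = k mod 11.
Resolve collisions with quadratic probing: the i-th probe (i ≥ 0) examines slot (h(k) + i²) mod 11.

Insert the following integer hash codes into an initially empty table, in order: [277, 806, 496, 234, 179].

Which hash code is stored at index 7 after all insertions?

277 hashes to 2; slot 2 is free => place at 2.
806 hashes to 3; slot 3 is free => place at 3.
496 hashes to 1; slot 1 is free => place at 1.
234 hashes to 3; 3 taken => place at 4.
179 hashes to 3; 3,4 taken => place at 7.
Table: [∅, 496, 277, 806, 234, ∅, ∅, 179, ∅, ∅, ∅]

179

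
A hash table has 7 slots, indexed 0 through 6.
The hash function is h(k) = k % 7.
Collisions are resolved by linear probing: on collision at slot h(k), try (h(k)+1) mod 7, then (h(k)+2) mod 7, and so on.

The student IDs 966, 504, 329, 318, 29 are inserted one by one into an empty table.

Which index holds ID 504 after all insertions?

1

966 hashes to 0; slot 0 is free -> place at 0.
504 hashes to 0; 0 taken -> place at 1.
329 hashes to 0; 0,1 taken -> place at 2.
318 hashes to 3; slot 3 is free -> place at 3.
29 hashes to 1; 1,2,3 taken -> place at 4.
Table: [966, 504, 329, 318, 29, —, —]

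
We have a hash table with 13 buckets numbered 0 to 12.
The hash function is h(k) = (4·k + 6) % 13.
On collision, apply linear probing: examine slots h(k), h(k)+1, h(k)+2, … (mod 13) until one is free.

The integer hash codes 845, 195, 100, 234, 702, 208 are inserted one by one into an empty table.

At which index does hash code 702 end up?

Insert 845: h=6, slot 6 empty => index 6.
Insert 195: h=6, slot 6 occupied => index 7.
Insert 100: h=3, slot 3 empty => index 3.
Insert 234: h=6, slots 6,7 occupied => index 8.
Insert 702: h=6, slots 6,7,8 occupied => index 9.
Insert 208: h=6, slots 6,7,8,9 occupied => index 10.
Table: [—, —, —, 100, —, —, 845, 195, 234, 702, 208, —, —]

9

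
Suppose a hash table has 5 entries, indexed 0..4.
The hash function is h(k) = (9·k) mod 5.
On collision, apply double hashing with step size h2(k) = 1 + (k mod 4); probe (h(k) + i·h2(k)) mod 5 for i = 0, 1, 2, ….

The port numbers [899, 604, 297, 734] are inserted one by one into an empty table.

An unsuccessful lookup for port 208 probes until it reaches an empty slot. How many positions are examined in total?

4

Insert 899: h=1, slot 1 empty => index 1.
Insert 604: h=1, h2=1, slot 1 occupied => index 2.
Insert 297: h=3, slot 3 empty => index 3.
Insert 734: h=1, h2=3, slot 1 occupied => index 4.
Table: [—, 899, 604, 297, 734]
Lookup 208: h=2, h2=1, probe 2,3,4,0 → slot 0 empty, not found.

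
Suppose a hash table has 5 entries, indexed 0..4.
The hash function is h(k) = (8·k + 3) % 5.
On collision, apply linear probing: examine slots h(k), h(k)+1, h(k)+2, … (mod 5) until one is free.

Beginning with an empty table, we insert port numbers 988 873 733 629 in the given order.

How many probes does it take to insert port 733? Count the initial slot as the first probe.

3

Insert 988: h=2, slot 2 empty => index 2.
Insert 873: h=2, slot 2 occupied => index 3.
Insert 733: h=2, slots 2,3 occupied => index 4.
Insert 629: h=0, slot 0 empty => index 0.
Table: [629, -, 988, 873, 733]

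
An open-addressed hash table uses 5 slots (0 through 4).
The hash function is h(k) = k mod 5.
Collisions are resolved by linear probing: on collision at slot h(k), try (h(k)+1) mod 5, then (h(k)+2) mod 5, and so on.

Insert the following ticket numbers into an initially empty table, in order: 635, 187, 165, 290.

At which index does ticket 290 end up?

3

635: h=0 => slot 0
187: h=2 => slot 2
165: h=0, probe 0,1 => slot 1
290: h=0, probe 0,1,2,3 => slot 3
Table: [635, 165, 187, 290, -]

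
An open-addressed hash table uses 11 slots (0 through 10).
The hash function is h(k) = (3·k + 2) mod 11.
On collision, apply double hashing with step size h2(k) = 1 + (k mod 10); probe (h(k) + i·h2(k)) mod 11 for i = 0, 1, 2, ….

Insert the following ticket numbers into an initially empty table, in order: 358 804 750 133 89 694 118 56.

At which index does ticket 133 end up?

2

358 hashes to 9; slot 9 is free → place at 9.
804 hashes to 5; slot 5 is free → place at 5.
750 hashes to 8; slot 8 is free → place at 8.
133 hashes to 5, h2=4; 5,9 taken → place at 2.
89 hashes to 5, h2=10; 5 taken → place at 4.
694 hashes to 5, h2=5; 5 taken → place at 10.
118 hashes to 4, h2=9; 4,2 taken → place at 0.
56 hashes to 5, h2=7; 5 taken → place at 1.
Table: [118, 56, 133, -, 89, 804, -, -, 750, 358, 694]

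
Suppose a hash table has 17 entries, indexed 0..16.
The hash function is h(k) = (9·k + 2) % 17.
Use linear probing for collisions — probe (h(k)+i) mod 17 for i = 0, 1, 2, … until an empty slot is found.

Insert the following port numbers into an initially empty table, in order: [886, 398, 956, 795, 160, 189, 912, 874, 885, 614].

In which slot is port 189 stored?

5

886: h=3 => slot 3
398: h=14 => slot 14
956: h=4 => slot 4
795: h=0 => slot 0
160: h=14, probe 14,15 => slot 15
189: h=3, probe 3,4,5 => slot 5
912: h=16 => slot 16
874: h=14, probe 14,15,16,0,1 => slot 1
885: h=11 => slot 11
614: h=3, probe 3,4,5,6 => slot 6
Table: [795, 874, ∅, 886, 956, 189, 614, ∅, ∅, ∅, ∅, 885, ∅, ∅, 398, 160, 912]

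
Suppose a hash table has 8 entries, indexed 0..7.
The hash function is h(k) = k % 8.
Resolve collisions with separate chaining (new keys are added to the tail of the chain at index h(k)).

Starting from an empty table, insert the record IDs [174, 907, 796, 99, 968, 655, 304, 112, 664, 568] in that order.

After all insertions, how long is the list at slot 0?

5

174 -> bucket 6
907 -> bucket 3
796 -> bucket 4
99 -> bucket 3 (collision)
968 -> bucket 0
655 -> bucket 7
304 -> bucket 0 (collision)
112 -> bucket 0 (collision)
664 -> bucket 0 (collision)
568 -> bucket 0 (collision)
Final buckets:
0: 968 -> 304 -> 112 -> 664 -> 568
1: -
2: -
3: 907 -> 99
4: 796
5: -
6: 174
7: 655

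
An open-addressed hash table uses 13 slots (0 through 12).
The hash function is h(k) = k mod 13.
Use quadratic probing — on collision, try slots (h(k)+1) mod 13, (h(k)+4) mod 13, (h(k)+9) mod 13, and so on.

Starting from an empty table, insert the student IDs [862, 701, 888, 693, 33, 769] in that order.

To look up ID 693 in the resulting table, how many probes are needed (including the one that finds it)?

862 hashes to 4; slot 4 is free => place at 4.
701 hashes to 12; slot 12 is free => place at 12.
888 hashes to 4; 4 taken => place at 5.
693 hashes to 4; 4,5 taken => place at 8.
33 hashes to 7; slot 7 is free => place at 7.
769 hashes to 2; slot 2 is free => place at 2.
Table: [-, -, 769, -, 862, 888, -, 33, 693, -, -, -, 701]
Lookup 693: h=4, probe 4,5,8 → found at 8.

3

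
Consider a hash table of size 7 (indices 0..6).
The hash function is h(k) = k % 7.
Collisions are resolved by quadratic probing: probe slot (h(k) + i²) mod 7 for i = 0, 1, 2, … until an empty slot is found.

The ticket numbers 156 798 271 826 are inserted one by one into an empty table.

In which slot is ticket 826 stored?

1

156 hashes to 2; slot 2 is free → place at 2.
798 hashes to 0; slot 0 is free → place at 0.
271 hashes to 5; slot 5 is free → place at 5.
826 hashes to 0; 0 taken → place at 1.
Table: [798, 826, 156, ., ., 271, .]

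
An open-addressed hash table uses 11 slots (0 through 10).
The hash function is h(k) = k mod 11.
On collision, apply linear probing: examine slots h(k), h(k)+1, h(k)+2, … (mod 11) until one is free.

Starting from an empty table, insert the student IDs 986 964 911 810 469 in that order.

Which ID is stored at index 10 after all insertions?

986 hashes to 7; slot 7 is free -> place at 7.
964 hashes to 7; 7 taken -> place at 8.
911 hashes to 9; slot 9 is free -> place at 9.
810 hashes to 7; 7,8,9 taken -> place at 10.
469 hashes to 7; 7,8,9,10 taken -> place at 0.
Table: [469, _, _, _, _, _, _, 986, 964, 911, 810]

810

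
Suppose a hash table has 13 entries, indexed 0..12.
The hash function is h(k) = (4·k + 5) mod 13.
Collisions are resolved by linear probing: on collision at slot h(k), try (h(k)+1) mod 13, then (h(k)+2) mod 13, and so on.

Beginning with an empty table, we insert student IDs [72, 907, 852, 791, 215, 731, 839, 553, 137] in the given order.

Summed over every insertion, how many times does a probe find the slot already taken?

72: h=7 => slot 7
907: h=6 => slot 6
852: h=7, probe 7,8 => slot 8
791: h=10 => slot 10
215: h=7, probe 7,8,9 => slot 9
731: h=4 => slot 4
839: h=7, probe 7,8,9,10,11 => slot 11
553: h=7, probe 7,8,9,10,11,12 => slot 12
137: h=7, probe 7,8,9,10,11,12,0 => slot 0
Table: [137, ., ., ., 731, ., 907, 72, 852, 215, 791, 839, 553]

18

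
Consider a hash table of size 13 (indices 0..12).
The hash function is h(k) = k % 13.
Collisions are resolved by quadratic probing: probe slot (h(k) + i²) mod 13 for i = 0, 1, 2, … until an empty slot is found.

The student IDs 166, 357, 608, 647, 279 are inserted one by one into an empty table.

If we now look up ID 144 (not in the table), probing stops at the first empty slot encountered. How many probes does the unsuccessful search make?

2

166 hashes to 10; slot 10 is free -> place at 10.
357 hashes to 6; slot 6 is free -> place at 6.
608 hashes to 10; 10 taken -> place at 11.
647 hashes to 10; 10,11 taken -> place at 1.
279 hashes to 6; 6 taken -> place at 7.
Table: [_, 647, _, _, _, _, 357, 279, _, _, 166, 608, _]
Lookup 144: h=1, probe 1,2 → slot 2 empty, not found.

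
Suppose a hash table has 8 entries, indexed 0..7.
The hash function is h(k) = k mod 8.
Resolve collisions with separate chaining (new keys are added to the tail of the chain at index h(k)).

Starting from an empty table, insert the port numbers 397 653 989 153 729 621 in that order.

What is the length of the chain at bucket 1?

2

Insert 397: h=5, bucket 5 empty -> new chain.
Insert 653: h=5, bucket 5 nonempty -> append to chain.
Insert 989: h=5, bucket 5 nonempty -> append to chain.
Insert 153: h=1, bucket 1 empty -> new chain.
Insert 729: h=1, bucket 1 nonempty -> append to chain.
Insert 621: h=5, bucket 5 nonempty -> append to chain.
Final buckets:
0: ∅
1: 153 -> 729
2: ∅
3: ∅
4: ∅
5: 397 -> 653 -> 989 -> 621
6: ∅
7: ∅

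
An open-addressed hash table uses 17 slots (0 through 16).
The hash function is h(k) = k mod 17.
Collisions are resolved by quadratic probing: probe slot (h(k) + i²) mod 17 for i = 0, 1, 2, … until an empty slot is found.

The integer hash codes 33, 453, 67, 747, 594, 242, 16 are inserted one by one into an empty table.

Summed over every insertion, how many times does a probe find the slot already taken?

33 hashes to 16; slot 16 is free -> place at 16.
453 hashes to 11; slot 11 is free -> place at 11.
67 hashes to 16; 16 taken -> place at 0.
747 hashes to 16; 16,0 taken -> place at 3.
594 hashes to 16; 16,0,3 taken -> place at 8.
242 hashes to 4; slot 4 is free -> place at 4.
16 hashes to 16; 16,0,3,8 taken -> place at 15.
Table: [67, ∅, ∅, 747, 242, ∅, ∅, ∅, 594, ∅, ∅, 453, ∅, ∅, ∅, 16, 33]

10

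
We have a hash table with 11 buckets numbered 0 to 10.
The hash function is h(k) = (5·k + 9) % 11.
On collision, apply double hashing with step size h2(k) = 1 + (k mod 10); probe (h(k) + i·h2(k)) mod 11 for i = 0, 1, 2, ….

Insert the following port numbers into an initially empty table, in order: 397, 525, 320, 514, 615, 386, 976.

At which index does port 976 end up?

397 hashes to 3; slot 3 is free => place at 3.
525 hashes to 5; slot 5 is free => place at 5.
320 hashes to 3, h2=1; 3 taken => place at 4.
514 hashes to 5, h2=5; 5 taken => place at 10.
615 hashes to 4, h2=6; 4,10,5 taken => place at 0.
386 hashes to 3, h2=7; 3,10 taken => place at 6.
976 hashes to 5, h2=7; 5 taken => place at 1.
Table: [615, 976, —, 397, 320, 525, 386, —, —, —, 514]

1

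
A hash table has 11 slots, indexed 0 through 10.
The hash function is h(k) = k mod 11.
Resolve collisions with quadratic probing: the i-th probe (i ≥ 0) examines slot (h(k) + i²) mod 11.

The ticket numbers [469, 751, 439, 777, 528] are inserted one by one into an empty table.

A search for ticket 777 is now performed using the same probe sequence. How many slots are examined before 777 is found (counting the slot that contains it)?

469 hashes to 7; slot 7 is free -> place at 7.
751 hashes to 3; slot 3 is free -> place at 3.
439 hashes to 10; slot 10 is free -> place at 10.
777 hashes to 7; 7 taken -> place at 8.
528 hashes to 0; slot 0 is free -> place at 0.
Table: [528, ∅, ∅, 751, ∅, ∅, ∅, 469, 777, ∅, 439]
Lookup 777: h=7, probe 7,8 → found at 8.

2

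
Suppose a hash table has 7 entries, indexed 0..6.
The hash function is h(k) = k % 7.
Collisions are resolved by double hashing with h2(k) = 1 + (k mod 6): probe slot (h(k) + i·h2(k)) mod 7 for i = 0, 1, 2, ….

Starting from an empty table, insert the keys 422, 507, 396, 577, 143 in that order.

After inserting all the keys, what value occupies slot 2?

422

422 hashes to 2; slot 2 is free → place at 2.
507 hashes to 3; slot 3 is free → place at 3.
396 hashes to 4; slot 4 is free → place at 4.
577 hashes to 3, h2=2; 3 taken → place at 5.
143 hashes to 3, h2=6; 3,2 taken → place at 1.
Table: [., 143, 422, 507, 396, 577, .]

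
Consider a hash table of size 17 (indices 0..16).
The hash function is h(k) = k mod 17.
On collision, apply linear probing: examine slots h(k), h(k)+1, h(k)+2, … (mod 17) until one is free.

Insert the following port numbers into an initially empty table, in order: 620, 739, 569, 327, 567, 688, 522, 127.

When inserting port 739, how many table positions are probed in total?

Insert 620: h=8, slot 8 empty → index 8.
Insert 739: h=8, slot 8 occupied → index 9.
Insert 569: h=8, slots 8,9 occupied → index 10.
Insert 327: h=4, slot 4 empty → index 4.
Insert 567: h=6, slot 6 empty → index 6.
Insert 688: h=8, slots 8,9,10 occupied → index 11.
Insert 522: h=12, slot 12 empty → index 12.
Insert 127: h=8, slots 8,9,10,11,12 occupied → index 13.
Table: [_, _, _, _, 327, _, 567, _, 620, 739, 569, 688, 522, 127, _, _, _]

2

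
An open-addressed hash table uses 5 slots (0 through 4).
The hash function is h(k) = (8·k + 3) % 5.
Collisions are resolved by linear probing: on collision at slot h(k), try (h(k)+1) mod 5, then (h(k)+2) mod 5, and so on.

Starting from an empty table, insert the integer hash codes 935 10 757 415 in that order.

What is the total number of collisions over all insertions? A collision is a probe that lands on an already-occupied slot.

Insert 935: h=3, slot 3 empty => index 3.
Insert 10: h=3, slot 3 occupied => index 4.
Insert 757: h=4, slot 4 occupied => index 0.
Insert 415: h=3, slots 3,4,0 occupied => index 1.
Table: [757, 415, _, 935, 10]

5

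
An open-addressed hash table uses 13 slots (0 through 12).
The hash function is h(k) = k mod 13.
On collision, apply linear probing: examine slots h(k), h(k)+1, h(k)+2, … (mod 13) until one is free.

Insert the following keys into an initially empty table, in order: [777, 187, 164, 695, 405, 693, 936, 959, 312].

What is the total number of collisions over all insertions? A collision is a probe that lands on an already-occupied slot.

2

777: h=10 -> slot 10
187: h=5 -> slot 5
164: h=8 -> slot 8
695: h=6 -> slot 6
405: h=2 -> slot 2
693: h=4 -> slot 4
936: h=0 -> slot 0
959: h=10, probe 10,11 -> slot 11
312: h=0, probe 0,1 -> slot 1
Table: [936, 312, 405, ., 693, 187, 695, ., 164, ., 777, 959, .]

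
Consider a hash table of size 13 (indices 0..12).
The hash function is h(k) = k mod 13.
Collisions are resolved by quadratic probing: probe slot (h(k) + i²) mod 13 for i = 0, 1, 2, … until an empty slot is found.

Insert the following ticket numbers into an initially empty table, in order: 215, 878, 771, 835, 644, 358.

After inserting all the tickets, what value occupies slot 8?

Insert 215: h=7, slot 7 empty → index 7.
Insert 878: h=7, slot 7 occupied → index 8.
Insert 771: h=4, slot 4 empty → index 4.
Insert 835: h=3, slot 3 empty → index 3.
Insert 644: h=7, slots 7,8 occupied → index 11.
Insert 358: h=7, slots 7,8,11,3 occupied → index 10.
Table: [—, —, —, 835, 771, —, —, 215, 878, —, 358, 644, —]

878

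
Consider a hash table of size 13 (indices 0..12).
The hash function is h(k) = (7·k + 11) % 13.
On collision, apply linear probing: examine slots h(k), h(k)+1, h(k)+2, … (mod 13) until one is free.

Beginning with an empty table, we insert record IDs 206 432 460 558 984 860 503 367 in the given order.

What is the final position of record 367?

Insert 206: h=10, slot 10 empty -> index 10.
Insert 432: h=6, slot 6 empty -> index 6.
Insert 460: h=7, slot 7 empty -> index 7.
Insert 558: h=4, slot 4 empty -> index 4.
Insert 984: h=9, slot 9 empty -> index 9.
Insert 860: h=12, slot 12 empty -> index 12.
Insert 503: h=9, slots 9,10 occupied -> index 11.
Insert 367: h=6, slots 6,7 occupied -> index 8.
Table: [., ., ., ., 558, ., 432, 460, 367, 984, 206, 503, 860]

8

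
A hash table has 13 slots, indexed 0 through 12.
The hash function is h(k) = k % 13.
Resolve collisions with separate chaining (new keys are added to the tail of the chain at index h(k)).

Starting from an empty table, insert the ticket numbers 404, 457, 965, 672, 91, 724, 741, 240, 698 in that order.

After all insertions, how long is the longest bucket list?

404 → bucket 1
457 → bucket 2
965 → bucket 3
672 → bucket 9
91 → bucket 0
724 → bucket 9 (collision)
741 → bucket 0 (collision)
240 → bucket 6
698 → bucket 9 (collision)
Final buckets:
0: 91 -> 741
1: 404
2: 457
3: 965
4: -
5: -
6: 240
7: -
8: -
9: 672 -> 724 -> 698
10: -
11: -
12: -

3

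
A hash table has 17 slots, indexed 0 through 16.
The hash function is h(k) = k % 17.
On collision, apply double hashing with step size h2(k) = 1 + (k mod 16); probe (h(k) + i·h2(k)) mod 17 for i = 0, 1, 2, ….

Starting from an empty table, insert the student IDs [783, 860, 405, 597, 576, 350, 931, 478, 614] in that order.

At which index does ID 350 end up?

8

783: h=1 -> slot 1
860: h=10 -> slot 10
405: h=14 -> slot 14
597: h=2 -> slot 2
576: h=15 -> slot 15
350: h=10, h2=15, probe 10,8 -> slot 8
931: h=13 -> slot 13
478: h=2, h2=15, probe 2,0 -> slot 0
614: h=2, h2=7, probe 2,9 -> slot 9
Table: [478, 783, 597, —, —, —, —, —, 350, 614, 860, —, —, 931, 405, 576, —]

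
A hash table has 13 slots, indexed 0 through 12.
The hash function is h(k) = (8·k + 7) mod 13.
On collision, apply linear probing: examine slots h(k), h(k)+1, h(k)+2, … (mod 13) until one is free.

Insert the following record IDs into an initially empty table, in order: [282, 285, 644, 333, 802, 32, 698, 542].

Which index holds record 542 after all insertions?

Insert 282: h=1, slot 1 empty → index 1.
Insert 285: h=12, slot 12 empty → index 12.
Insert 644: h=11, slot 11 empty → index 11.
Insert 333: h=6, slot 6 empty → index 6.
Insert 802: h=1, slot 1 occupied → index 2.
Insert 32: h=3, slot 3 empty → index 3.
Insert 698: h=1, slots 1,2,3 occupied → index 4.
Insert 542: h=1, slots 1,2,3,4 occupied → index 5.
Table: [_, 282, 802, 32, 698, 542, 333, _, _, _, _, 644, 285]

5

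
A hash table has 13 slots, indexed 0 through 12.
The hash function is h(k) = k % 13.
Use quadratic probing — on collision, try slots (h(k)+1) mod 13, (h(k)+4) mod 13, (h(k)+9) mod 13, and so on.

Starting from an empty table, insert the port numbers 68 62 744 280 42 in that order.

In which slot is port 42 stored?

68 hashes to 3; slot 3 is free → place at 3.
62 hashes to 10; slot 10 is free → place at 10.
744 hashes to 3; 3 taken → place at 4.
280 hashes to 7; slot 7 is free → place at 7.
42 hashes to 3; 3,4,7 taken → place at 12.
Table: [_, _, _, 68, 744, _, _, 280, _, _, 62, _, 42]

12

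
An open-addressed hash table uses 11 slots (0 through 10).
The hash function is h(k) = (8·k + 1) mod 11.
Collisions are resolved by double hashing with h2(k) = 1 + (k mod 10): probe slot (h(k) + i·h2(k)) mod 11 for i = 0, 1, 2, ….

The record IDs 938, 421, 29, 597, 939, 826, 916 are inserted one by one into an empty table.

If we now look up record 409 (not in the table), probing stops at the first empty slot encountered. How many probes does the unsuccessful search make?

3

Insert 938: h=3, slot 3 empty → index 3.
Insert 421: h=3, h2=2, slot 3 occupied → index 5.
Insert 29: h=2, slot 2 empty → index 2.
Insert 597: h=3, h2=8, slot 3 occupied → index 0.
Insert 939: h=0, h2=10, slot 0 occupied → index 10.
Insert 826: h=9, slot 9 empty → index 9.
Insert 916: h=3, h2=7, slots 3,10 occupied → index 6.
Table: [597, ∅, 29, 938, ∅, 421, 916, ∅, ∅, 826, 939]
Lookup 409: h=6, h2=10, probe 6,5,4 → slot 4 empty, not found.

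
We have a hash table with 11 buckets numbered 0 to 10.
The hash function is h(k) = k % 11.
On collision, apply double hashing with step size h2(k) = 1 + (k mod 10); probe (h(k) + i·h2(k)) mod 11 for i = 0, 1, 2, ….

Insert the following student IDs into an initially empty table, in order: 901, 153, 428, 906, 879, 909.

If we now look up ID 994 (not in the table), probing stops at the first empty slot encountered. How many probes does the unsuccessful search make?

Insert 901: h=10, slot 10 empty -> index 10.
Insert 153: h=10, h2=4, slot 10 occupied -> index 3.
Insert 428: h=10, h2=9, slot 10 occupied -> index 8.
Insert 906: h=4, slot 4 empty -> index 4.
Insert 879: h=10, h2=10, slot 10 occupied -> index 9.
Insert 909: h=7, slot 7 empty -> index 7.
Table: [—, —, —, 153, 906, —, —, 909, 428, 879, 901]
Lookup 994: h=4, h2=5, probe 4,9,3,8,2 → slot 2 empty, not found.

5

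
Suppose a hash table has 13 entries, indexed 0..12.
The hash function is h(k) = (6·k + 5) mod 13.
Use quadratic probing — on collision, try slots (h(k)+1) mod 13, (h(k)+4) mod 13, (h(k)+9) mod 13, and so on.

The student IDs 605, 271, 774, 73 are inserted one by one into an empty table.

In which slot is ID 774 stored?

9

605 hashes to 8; slot 8 is free -> place at 8.
271 hashes to 6; slot 6 is free -> place at 6.
774 hashes to 8; 8 taken -> place at 9.
73 hashes to 1; slot 1 is free -> place at 1.
Table: [—, 73, —, —, —, —, 271, —, 605, 774, —, —, —]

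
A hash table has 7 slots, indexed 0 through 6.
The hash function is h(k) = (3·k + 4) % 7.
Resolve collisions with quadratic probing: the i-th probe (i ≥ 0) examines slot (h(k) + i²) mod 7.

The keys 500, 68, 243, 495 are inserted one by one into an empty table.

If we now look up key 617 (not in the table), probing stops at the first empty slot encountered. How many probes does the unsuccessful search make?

500: h=6 => slot 6
68: h=5 => slot 5
243: h=5, probe 5,6,2 => slot 2
495: h=5, probe 5,6,2,0 => slot 0
Table: [495, -, 243, -, -, 68, 500]
Lookup 617: h=0, probe 0,1 → slot 1 empty, not found.

2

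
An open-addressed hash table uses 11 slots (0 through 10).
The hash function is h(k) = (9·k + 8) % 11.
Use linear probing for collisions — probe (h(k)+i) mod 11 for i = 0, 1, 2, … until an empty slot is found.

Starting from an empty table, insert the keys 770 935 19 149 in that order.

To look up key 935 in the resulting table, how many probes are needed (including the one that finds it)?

2

Insert 770: h=8, slot 8 empty => index 8.
Insert 935: h=8, slot 8 occupied => index 9.
Insert 19: h=3, slot 3 empty => index 3.
Insert 149: h=7, slot 7 empty => index 7.
Table: [-, -, -, 19, -, -, -, 149, 770, 935, -]
Lookup 935: h=8, probe 8,9 → found at 9.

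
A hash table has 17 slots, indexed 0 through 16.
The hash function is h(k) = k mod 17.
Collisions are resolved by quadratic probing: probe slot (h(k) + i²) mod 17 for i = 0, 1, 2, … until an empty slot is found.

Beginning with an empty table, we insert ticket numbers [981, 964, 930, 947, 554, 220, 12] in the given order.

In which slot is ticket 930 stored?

16

Insert 981: h=12, slot 12 empty → index 12.
Insert 964: h=12, slot 12 occupied → index 13.
Insert 930: h=12, slots 12,13 occupied → index 16.
Insert 947: h=12, slots 12,13,16 occupied → index 4.
Insert 554: h=10, slot 10 empty → index 10.
Insert 220: h=16, slot 16 occupied → index 0.
Insert 12: h=12, slots 12,13,16,4 occupied → index 11.
Table: [220, ., ., ., 947, ., ., ., ., ., 554, 12, 981, 964, ., ., 930]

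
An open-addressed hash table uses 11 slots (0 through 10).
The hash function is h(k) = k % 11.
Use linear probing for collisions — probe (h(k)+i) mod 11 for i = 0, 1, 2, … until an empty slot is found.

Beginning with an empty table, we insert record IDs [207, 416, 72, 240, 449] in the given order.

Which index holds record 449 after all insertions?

1

207: h=9 -> slot 9
416: h=9, probe 9,10 -> slot 10
72: h=6 -> slot 6
240: h=9, probe 9,10,0 -> slot 0
449: h=9, probe 9,10,0,1 -> slot 1
Table: [240, 449, _, _, _, _, 72, _, _, 207, 416]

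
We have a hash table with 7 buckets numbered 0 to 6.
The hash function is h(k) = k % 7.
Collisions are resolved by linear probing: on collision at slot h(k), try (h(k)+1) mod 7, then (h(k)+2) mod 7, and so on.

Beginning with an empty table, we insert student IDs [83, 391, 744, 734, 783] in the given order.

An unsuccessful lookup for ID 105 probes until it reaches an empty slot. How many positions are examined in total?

Insert 83: h=6, slot 6 empty => index 6.
Insert 391: h=6, slot 6 occupied => index 0.
Insert 744: h=2, slot 2 empty => index 2.
Insert 734: h=6, slots 6,0 occupied => index 1.
Insert 783: h=6, slots 6,0,1,2 occupied => index 3.
Table: [391, 734, 744, 783, -, -, 83]
Lookup 105: h=0, probe 0,1,2,3,4 → slot 4 empty, not found.

5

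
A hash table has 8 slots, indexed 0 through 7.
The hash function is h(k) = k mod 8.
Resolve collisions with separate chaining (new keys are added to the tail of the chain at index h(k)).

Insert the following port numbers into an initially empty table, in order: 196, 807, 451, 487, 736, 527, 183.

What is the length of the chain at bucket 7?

196 -> bucket 4
807 -> bucket 7
451 -> bucket 3
487 -> bucket 7 (collision)
736 -> bucket 0
527 -> bucket 7 (collision)
183 -> bucket 7 (collision)
Final buckets:
0: 736
1: ∅
2: ∅
3: 451
4: 196
5: ∅
6: ∅
7: 807 -> 487 -> 527 -> 183

4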